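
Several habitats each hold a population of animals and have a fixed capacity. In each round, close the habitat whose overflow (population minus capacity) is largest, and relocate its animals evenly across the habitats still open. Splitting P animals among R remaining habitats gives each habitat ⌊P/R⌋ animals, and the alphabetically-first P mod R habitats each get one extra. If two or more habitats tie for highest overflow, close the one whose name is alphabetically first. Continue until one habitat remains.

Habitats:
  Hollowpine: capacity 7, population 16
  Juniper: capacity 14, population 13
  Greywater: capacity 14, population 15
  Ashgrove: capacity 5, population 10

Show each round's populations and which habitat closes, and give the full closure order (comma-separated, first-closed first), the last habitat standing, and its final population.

Closure order: Hollowpine, Ashgrove, Greywater
Last habitat: Juniper with 54 animals

Round 1: Ashgrove=10 Greywater=15 Hollowpine=16 Juniper=13 → close Hollowpine (overflow 9)
  16÷3 = 5 each, +1 to first 1
Round 2: Ashgrove=16 Greywater=20 Juniper=18 → close Ashgrove (overflow 11)
  16÷2 = 8 each, +1 to first 0
Round 3: Greywater=28 Juniper=26 → close Greywater (overflow 14)
  28÷1 = 28 each, +1 to first 0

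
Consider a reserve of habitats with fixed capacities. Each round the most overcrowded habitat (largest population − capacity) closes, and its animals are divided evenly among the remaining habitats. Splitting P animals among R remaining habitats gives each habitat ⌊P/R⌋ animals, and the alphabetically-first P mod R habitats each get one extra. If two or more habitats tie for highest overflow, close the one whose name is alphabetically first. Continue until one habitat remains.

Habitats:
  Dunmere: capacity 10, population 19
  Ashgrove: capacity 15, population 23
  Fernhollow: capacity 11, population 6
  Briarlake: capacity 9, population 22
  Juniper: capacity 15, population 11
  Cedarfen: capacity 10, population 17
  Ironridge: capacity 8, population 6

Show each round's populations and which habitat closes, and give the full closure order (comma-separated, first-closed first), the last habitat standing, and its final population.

Round 1: Ashgrove=23 Briarlake=22 Cedarfen=17 Dunmere=19 Fernhollow=6 Ironridge=6 Juniper=11 → close Briarlake (overflow 13)
  22÷6 = 3 each, +1 to first 4
Round 2: Ashgrove=27 Cedarfen=21 Dunmere=23 Fernhollow=10 Ironridge=9 Juniper=14 → close Dunmere (overflow 13)
  23÷5 = 4 each, +1 to first 3
Round 3: Ashgrove=32 Cedarfen=26 Fernhollow=15 Ironridge=13 Juniper=18 → close Ashgrove (overflow 17)
  32÷4 = 8 each, +1 to first 0
Round 4: Cedarfen=34 Fernhollow=23 Ironridge=21 Juniper=26 → close Cedarfen (overflow 24)
  34÷3 = 11 each, +1 to first 1
Round 5: Fernhollow=35 Ironridge=32 Juniper=37 → close Fernhollow (overflow 24)
  35÷2 = 17 each, +1 to first 1
Round 6: Ironridge=50 Juniper=54 → close Ironridge (overflow 42)
  50÷1 = 50 each, +1 to first 0

Closure order: Briarlake, Dunmere, Ashgrove, Cedarfen, Fernhollow, Ironridge
Last habitat: Juniper with 104 animals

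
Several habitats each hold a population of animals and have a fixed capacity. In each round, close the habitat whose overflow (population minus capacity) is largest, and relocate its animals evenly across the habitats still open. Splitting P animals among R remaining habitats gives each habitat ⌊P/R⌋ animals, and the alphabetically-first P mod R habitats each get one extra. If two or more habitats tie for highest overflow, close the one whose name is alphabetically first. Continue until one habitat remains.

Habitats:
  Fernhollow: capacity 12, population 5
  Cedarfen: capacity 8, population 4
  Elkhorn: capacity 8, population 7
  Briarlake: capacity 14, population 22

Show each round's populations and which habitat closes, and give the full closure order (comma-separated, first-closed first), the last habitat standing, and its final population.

Closure order: Briarlake, Elkhorn, Cedarfen
Last habitat: Fernhollow with 38 animals

Round 1: Briarlake=22 Cedarfen=4 Elkhorn=7 Fernhollow=5 → close Briarlake (overflow 8)
  22÷3 = 7 each, +1 to first 1
Round 2: Cedarfen=12 Elkhorn=14 Fernhollow=12 → close Elkhorn (overflow 6)
  14÷2 = 7 each, +1 to first 0
Round 3: Cedarfen=19 Fernhollow=19 → close Cedarfen (overflow 11)
  19÷1 = 19 each, +1 to first 0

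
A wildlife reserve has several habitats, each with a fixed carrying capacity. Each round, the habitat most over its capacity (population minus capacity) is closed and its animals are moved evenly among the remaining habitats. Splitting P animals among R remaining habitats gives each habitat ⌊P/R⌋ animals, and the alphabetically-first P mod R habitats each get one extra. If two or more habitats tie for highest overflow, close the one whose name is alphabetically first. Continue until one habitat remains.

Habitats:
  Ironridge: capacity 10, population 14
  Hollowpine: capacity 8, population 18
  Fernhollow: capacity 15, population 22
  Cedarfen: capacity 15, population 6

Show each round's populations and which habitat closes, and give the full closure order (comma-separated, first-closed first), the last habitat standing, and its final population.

Round 1: Cedarfen=6 Fernhollow=22 Hollowpine=18 Ironridge=14 → close Hollowpine (overflow 10)
  18÷3 = 6 each, +1 to first 0
Round 2: Cedarfen=12 Fernhollow=28 Ironridge=20 → close Fernhollow (overflow 13)
  28÷2 = 14 each, +1 to first 0
Round 3: Cedarfen=26 Ironridge=34 → close Ironridge (overflow 24)
  34÷1 = 34 each, +1 to first 0

Closure order: Hollowpine, Fernhollow, Ironridge
Last habitat: Cedarfen with 60 animals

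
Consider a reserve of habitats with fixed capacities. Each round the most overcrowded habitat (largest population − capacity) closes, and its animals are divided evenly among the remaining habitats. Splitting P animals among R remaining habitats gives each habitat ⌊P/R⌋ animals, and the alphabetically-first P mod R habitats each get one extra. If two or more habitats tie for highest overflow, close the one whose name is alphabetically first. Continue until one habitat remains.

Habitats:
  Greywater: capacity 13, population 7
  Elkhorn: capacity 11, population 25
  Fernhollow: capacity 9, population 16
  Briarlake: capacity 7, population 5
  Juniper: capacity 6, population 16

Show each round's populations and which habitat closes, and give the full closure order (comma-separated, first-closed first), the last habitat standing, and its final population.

Closure order: Elkhorn, Juniper, Fernhollow, Briarlake
Last habitat: Greywater with 69 animals

Round 1: Briarlake=5 Elkhorn=25 Fernhollow=16 Greywater=7 Juniper=16 → close Elkhorn (overflow 14)
  25÷4 = 6 each, +1 to first 1
Round 2: Briarlake=12 Fernhollow=22 Greywater=13 Juniper=22 → close Juniper (overflow 16)
  22÷3 = 7 each, +1 to first 1
Round 3: Briarlake=20 Fernhollow=29 Greywater=20 → close Fernhollow (overflow 20)
  29÷2 = 14 each, +1 to first 1
Round 4: Briarlake=35 Greywater=34 → close Briarlake (overflow 28)
  35÷1 = 35 each, +1 to first 0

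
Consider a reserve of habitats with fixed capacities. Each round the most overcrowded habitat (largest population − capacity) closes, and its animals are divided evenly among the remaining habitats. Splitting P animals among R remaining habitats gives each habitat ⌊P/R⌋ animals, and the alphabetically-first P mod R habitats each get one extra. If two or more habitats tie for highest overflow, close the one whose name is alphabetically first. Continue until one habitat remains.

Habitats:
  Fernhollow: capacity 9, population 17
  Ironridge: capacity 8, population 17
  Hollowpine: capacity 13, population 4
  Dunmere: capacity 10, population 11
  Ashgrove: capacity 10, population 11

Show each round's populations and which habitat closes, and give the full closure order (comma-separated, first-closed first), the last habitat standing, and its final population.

Round 1: Ashgrove=11 Dunmere=11 Fernhollow=17 Hollowpine=4 Ironridge=17 → close Ironridge (overflow 9)
  17÷4 = 4 each, +1 to first 1
Round 2: Ashgrove=16 Dunmere=15 Fernhollow=21 Hollowpine=8 → close Fernhollow (overflow 12)
  21÷3 = 7 each, +1 to first 0
Round 3: Ashgrove=23 Dunmere=22 Hollowpine=15 → close Ashgrove (overflow 13)
  23÷2 = 11 each, +1 to first 1
Round 4: Dunmere=34 Hollowpine=26 → close Dunmere (overflow 24)
  34÷1 = 34 each, +1 to first 0

Closure order: Ironridge, Fernhollow, Ashgrove, Dunmere
Last habitat: Hollowpine with 60 animals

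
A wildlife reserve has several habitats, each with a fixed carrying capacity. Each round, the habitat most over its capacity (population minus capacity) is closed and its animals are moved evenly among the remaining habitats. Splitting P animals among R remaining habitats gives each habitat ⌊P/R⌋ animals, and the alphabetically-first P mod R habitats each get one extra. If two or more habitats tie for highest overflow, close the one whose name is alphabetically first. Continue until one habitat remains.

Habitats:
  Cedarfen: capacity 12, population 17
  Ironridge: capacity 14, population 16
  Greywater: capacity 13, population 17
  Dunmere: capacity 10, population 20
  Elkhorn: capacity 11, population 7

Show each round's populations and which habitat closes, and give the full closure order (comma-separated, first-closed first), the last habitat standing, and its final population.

Round 1: Cedarfen=17 Dunmere=20 Elkhorn=7 Greywater=17 Ironridge=16 → close Dunmere (overflow 10)
  20÷4 = 5 each, +1 to first 0
Round 2: Cedarfen=22 Elkhorn=12 Greywater=22 Ironridge=21 → close Cedarfen (overflow 10)
  22÷3 = 7 each, +1 to first 1
Round 3: Elkhorn=20 Greywater=29 Ironridge=28 → close Greywater (overflow 16)
  29÷2 = 14 each, +1 to first 1
Round 4: Elkhorn=35 Ironridge=42 → close Ironridge (overflow 28)
  42÷1 = 42 each, +1 to first 0

Closure order: Dunmere, Cedarfen, Greywater, Ironridge
Last habitat: Elkhorn with 77 animals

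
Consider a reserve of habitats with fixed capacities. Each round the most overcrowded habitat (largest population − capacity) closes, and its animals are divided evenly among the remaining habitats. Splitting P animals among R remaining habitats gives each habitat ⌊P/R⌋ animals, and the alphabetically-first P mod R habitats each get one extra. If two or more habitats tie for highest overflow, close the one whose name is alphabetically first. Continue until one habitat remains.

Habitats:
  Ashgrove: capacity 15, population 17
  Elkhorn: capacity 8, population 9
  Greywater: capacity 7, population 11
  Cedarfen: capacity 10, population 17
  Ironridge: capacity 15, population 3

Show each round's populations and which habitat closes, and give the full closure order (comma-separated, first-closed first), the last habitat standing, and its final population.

Round 1: Ashgrove=17 Cedarfen=17 Elkhorn=9 Greywater=11 Ironridge=3 → close Cedarfen (overflow 7)
  17÷4 = 4 each, +1 to first 1
Round 2: Ashgrove=22 Elkhorn=13 Greywater=15 Ironridge=7 → close Greywater (overflow 8)
  15÷3 = 5 each, +1 to first 0
Round 3: Ashgrove=27 Elkhorn=18 Ironridge=12 → close Ashgrove (overflow 12)
  27÷2 = 13 each, +1 to first 1
Round 4: Elkhorn=32 Ironridge=25 → close Elkhorn (overflow 24)
  32÷1 = 32 each, +1 to first 0

Closure order: Cedarfen, Greywater, Ashgrove, Elkhorn
Last habitat: Ironridge with 57 animals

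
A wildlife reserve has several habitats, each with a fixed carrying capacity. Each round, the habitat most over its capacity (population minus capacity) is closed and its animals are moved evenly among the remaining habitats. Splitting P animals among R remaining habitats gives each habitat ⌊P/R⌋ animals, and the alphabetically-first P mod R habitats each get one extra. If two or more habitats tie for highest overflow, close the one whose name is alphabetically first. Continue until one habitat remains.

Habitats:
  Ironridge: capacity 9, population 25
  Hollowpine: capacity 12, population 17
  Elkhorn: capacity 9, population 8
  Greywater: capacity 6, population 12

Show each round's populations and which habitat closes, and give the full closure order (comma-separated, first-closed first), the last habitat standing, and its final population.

Round 1: Elkhorn=8 Greywater=12 Hollowpine=17 Ironridge=25 → close Ironridge (overflow 16)
  25÷3 = 8 each, +1 to first 1
Round 2: Elkhorn=17 Greywater=20 Hollowpine=25 → close Greywater (overflow 14)
  20÷2 = 10 each, +1 to first 0
Round 3: Elkhorn=27 Hollowpine=35 → close Hollowpine (overflow 23)
  35÷1 = 35 each, +1 to first 0

Closure order: Ironridge, Greywater, Hollowpine
Last habitat: Elkhorn with 62 animals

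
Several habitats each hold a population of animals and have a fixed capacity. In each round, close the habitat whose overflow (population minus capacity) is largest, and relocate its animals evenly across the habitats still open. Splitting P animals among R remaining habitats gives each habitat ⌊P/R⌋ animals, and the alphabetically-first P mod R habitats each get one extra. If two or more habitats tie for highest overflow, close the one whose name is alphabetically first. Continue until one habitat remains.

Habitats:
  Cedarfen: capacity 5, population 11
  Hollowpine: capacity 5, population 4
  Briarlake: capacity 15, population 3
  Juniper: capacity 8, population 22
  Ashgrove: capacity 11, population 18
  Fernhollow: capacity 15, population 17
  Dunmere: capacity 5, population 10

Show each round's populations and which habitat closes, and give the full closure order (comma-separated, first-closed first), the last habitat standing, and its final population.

Round 1: Ashgrove=18 Briarlake=3 Cedarfen=11 Dunmere=10 Fernhollow=17 Hollowpine=4 Juniper=22 → close Juniper (overflow 14)
  22÷6 = 3 each, +1 to first 4
Round 2: Ashgrove=22 Briarlake=7 Cedarfen=15 Dunmere=14 Fernhollow=20 Hollowpine=7 → close Ashgrove (overflow 11)
  22÷5 = 4 each, +1 to first 2
Round 3: Briarlake=12 Cedarfen=20 Dunmere=18 Fernhollow=24 Hollowpine=11 → close Cedarfen (overflow 15)
  20÷4 = 5 each, +1 to first 0
Round 4: Briarlake=17 Dunmere=23 Fernhollow=29 Hollowpine=16 → close Dunmere (overflow 18)
  23÷3 = 7 each, +1 to first 2
Round 5: Briarlake=25 Fernhollow=37 Hollowpine=23 → close Fernhollow (overflow 22)
  37÷2 = 18 each, +1 to first 1
Round 6: Briarlake=44 Hollowpine=41 → close Hollowpine (overflow 36)
  41÷1 = 41 each, +1 to first 0

Closure order: Juniper, Ashgrove, Cedarfen, Dunmere, Fernhollow, Hollowpine
Last habitat: Briarlake with 85 animals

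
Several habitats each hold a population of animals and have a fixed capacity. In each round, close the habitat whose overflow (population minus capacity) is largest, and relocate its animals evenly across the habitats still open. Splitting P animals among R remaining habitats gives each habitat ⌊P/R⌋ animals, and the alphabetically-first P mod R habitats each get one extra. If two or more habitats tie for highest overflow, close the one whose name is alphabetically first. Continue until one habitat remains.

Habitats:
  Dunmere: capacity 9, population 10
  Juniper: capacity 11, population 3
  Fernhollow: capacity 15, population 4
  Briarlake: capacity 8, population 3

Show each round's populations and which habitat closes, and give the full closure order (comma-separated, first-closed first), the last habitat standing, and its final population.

Closure order: Dunmere, Briarlake, Juniper
Last habitat: Fernhollow with 20 animals

Round 1: Briarlake=3 Dunmere=10 Fernhollow=4 Juniper=3 → close Dunmere (overflow 1)
  10÷3 = 3 each, +1 to first 1
Round 2: Briarlake=7 Fernhollow=7 Juniper=6 → close Briarlake (overflow -1)
  7÷2 = 3 each, +1 to first 1
Round 3: Fernhollow=11 Juniper=9 → close Juniper (overflow -2)
  9÷1 = 9 each, +1 to first 0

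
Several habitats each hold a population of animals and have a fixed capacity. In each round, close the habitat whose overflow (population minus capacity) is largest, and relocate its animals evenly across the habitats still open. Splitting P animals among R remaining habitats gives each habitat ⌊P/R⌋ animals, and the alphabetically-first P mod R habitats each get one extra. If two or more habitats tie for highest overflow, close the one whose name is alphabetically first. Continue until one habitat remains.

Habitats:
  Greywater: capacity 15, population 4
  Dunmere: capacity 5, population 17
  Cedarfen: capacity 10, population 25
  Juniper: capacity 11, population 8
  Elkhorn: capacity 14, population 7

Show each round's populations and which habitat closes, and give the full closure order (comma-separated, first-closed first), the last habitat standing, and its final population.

Closure order: Cedarfen, Dunmere, Juniper, Elkhorn
Last habitat: Greywater with 61 animals

Round 1: Cedarfen=25 Dunmere=17 Elkhorn=7 Greywater=4 Juniper=8 → close Cedarfen (overflow 15)
  25÷4 = 6 each, +1 to first 1
Round 2: Dunmere=24 Elkhorn=13 Greywater=10 Juniper=14 → close Dunmere (overflow 19)
  24÷3 = 8 each, +1 to first 0
Round 3: Elkhorn=21 Greywater=18 Juniper=22 → close Juniper (overflow 11)
  22÷2 = 11 each, +1 to first 0
Round 4: Elkhorn=32 Greywater=29 → close Elkhorn (overflow 18)
  32÷1 = 32 each, +1 to first 0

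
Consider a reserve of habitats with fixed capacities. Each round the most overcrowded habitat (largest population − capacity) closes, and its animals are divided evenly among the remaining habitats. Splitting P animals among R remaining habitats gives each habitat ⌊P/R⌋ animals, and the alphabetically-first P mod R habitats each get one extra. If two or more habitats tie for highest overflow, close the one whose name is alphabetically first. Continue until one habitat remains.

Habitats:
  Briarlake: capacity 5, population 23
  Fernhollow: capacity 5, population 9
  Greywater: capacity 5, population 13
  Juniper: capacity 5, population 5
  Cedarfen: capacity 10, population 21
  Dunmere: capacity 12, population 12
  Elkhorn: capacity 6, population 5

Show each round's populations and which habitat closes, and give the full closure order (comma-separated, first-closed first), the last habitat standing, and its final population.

Round 1: Briarlake=23 Cedarfen=21 Dunmere=12 Elkhorn=5 Fernhollow=9 Greywater=13 Juniper=5 → close Briarlake (overflow 18)
  23÷6 = 3 each, +1 to first 5
Round 2: Cedarfen=25 Dunmere=16 Elkhorn=9 Fernhollow=13 Greywater=17 Juniper=8 → close Cedarfen (overflow 15)
  25÷5 = 5 each, +1 to first 0
Round 3: Dunmere=21 Elkhorn=14 Fernhollow=18 Greywater=22 Juniper=13 → close Greywater (overflow 17)
  22÷4 = 5 each, +1 to first 2
Round 4: Dunmere=27 Elkhorn=20 Fernhollow=23 Juniper=18 → close Fernhollow (overflow 18)
  23÷3 = 7 each, +1 to first 2
Round 5: Dunmere=35 Elkhorn=28 Juniper=25 → close Dunmere (overflow 23)
  35÷2 = 17 each, +1 to first 1
Round 6: Elkhorn=46 Juniper=42 → close Elkhorn (overflow 40)
  46÷1 = 46 each, +1 to first 0

Closure order: Briarlake, Cedarfen, Greywater, Fernhollow, Dunmere, Elkhorn
Last habitat: Juniper with 88 animals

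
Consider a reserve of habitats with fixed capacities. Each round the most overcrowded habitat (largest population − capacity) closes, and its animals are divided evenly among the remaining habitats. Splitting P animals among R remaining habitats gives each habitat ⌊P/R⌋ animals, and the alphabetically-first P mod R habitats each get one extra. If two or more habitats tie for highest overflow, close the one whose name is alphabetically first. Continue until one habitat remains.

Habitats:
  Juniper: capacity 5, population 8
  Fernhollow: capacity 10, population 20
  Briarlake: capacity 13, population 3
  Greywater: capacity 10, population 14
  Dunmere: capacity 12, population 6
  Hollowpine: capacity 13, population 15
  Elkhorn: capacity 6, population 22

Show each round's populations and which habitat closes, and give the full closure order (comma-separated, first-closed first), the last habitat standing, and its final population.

Round 1: Briarlake=3 Dunmere=6 Elkhorn=22 Fernhollow=20 Greywater=14 Hollowpine=15 Juniper=8 → close Elkhorn (overflow 16)
  22÷6 = 3 each, +1 to first 4
Round 2: Briarlake=7 Dunmere=10 Fernhollow=24 Greywater=18 Hollowpine=18 Juniper=11 → close Fernhollow (overflow 14)
  24÷5 = 4 each, +1 to first 4
Round 3: Briarlake=12 Dunmere=15 Greywater=23 Hollowpine=23 Juniper=15 → close Greywater (overflow 13)
  23÷4 = 5 each, +1 to first 3
Round 4: Briarlake=18 Dunmere=21 Hollowpine=29 Juniper=20 → close Hollowpine (overflow 16)
  29÷3 = 9 each, +1 to first 2
Round 5: Briarlake=28 Dunmere=31 Juniper=29 → close Juniper (overflow 24)
  29÷2 = 14 each, +1 to first 1
Round 6: Briarlake=43 Dunmere=45 → close Dunmere (overflow 33)
  45÷1 = 45 each, +1 to first 0

Closure order: Elkhorn, Fernhollow, Greywater, Hollowpine, Juniper, Dunmere
Last habitat: Briarlake with 88 animals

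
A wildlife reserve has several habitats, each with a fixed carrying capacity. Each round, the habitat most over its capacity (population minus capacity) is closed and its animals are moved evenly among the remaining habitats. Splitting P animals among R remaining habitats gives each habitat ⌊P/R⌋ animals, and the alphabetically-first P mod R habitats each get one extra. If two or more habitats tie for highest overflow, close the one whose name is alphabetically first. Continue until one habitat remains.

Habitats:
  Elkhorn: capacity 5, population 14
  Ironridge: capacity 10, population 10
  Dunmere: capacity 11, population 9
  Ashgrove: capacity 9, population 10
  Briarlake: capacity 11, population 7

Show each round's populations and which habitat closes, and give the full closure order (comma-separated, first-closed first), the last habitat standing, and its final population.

Closure order: Elkhorn, Ashgrove, Ironridge, Briarlake
Last habitat: Dunmere with 50 animals

Round 1: Ashgrove=10 Briarlake=7 Dunmere=9 Elkhorn=14 Ironridge=10 → close Elkhorn (overflow 9)
  14÷4 = 3 each, +1 to first 2
Round 2: Ashgrove=14 Briarlake=11 Dunmere=12 Ironridge=13 → close Ashgrove (overflow 5)
  14÷3 = 4 each, +1 to first 2
Round 3: Briarlake=16 Dunmere=17 Ironridge=17 → close Ironridge (overflow 7)
  17÷2 = 8 each, +1 to first 1
Round 4: Briarlake=25 Dunmere=25 → close Briarlake (overflow 14)
  25÷1 = 25 each, +1 to first 0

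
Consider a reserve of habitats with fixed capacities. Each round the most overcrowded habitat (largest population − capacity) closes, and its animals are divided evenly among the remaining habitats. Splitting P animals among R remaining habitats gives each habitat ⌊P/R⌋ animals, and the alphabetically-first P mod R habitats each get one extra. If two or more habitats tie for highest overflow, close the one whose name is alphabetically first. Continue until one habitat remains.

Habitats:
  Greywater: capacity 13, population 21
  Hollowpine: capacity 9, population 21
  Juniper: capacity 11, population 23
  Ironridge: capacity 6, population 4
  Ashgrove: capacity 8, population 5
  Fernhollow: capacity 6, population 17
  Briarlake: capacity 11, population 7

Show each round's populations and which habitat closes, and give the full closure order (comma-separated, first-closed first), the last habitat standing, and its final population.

Closure order: Hollowpine, Fernhollow, Juniper, Greywater, Ashgrove, Briarlake
Last habitat: Ironridge with 98 animals

Round 1: Ashgrove=5 Briarlake=7 Fernhollow=17 Greywater=21 Hollowpine=21 Ironridge=4 Juniper=23 → close Hollowpine (overflow 12)
  21÷6 = 3 each, +1 to first 3
Round 2: Ashgrove=9 Briarlake=11 Fernhollow=21 Greywater=24 Ironridge=7 Juniper=26 → close Fernhollow (overflow 15)
  21÷5 = 4 each, +1 to first 1
Round 3: Ashgrove=14 Briarlake=15 Greywater=28 Ironridge=11 Juniper=30 → close Juniper (overflow 19)
  30÷4 = 7 each, +1 to first 2
Round 4: Ashgrove=22 Briarlake=23 Greywater=35 Ironridge=18 → close Greywater (overflow 22)
  35÷3 = 11 each, +1 to first 2
Round 5: Ashgrove=34 Briarlake=35 Ironridge=29 → close Ashgrove (overflow 26)
  34÷2 = 17 each, +1 to first 0
Round 6: Briarlake=52 Ironridge=46 → close Briarlake (overflow 41)
  52÷1 = 52 each, +1 to first 0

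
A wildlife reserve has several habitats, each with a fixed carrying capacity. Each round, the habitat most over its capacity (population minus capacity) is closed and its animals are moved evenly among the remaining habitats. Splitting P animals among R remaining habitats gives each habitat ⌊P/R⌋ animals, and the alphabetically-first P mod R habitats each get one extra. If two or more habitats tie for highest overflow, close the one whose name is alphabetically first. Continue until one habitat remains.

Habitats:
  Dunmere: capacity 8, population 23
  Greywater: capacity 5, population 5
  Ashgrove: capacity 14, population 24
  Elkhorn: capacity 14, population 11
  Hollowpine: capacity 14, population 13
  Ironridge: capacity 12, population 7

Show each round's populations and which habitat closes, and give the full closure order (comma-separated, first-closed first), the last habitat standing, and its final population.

Closure order: Dunmere, Ashgrove, Greywater, Elkhorn, Hollowpine
Last habitat: Ironridge with 83 animals

Round 1: Ashgrove=24 Dunmere=23 Elkhorn=11 Greywater=5 Hollowpine=13 Ironridge=7 → close Dunmere (overflow 15)
  23÷5 = 4 each, +1 to first 3
Round 2: Ashgrove=29 Elkhorn=16 Greywater=10 Hollowpine=17 Ironridge=11 → close Ashgrove (overflow 15)
  29÷4 = 7 each, +1 to first 1
Round 3: Elkhorn=24 Greywater=17 Hollowpine=24 Ironridge=18 → close Greywater (overflow 12)
  17÷3 = 5 each, +1 to first 2
Round 4: Elkhorn=30 Hollowpine=30 Ironridge=23 → close Elkhorn (overflow 16)
  30÷2 = 15 each, +1 to first 0
Round 5: Hollowpine=45 Ironridge=38 → close Hollowpine (overflow 31)
  45÷1 = 45 each, +1 to first 0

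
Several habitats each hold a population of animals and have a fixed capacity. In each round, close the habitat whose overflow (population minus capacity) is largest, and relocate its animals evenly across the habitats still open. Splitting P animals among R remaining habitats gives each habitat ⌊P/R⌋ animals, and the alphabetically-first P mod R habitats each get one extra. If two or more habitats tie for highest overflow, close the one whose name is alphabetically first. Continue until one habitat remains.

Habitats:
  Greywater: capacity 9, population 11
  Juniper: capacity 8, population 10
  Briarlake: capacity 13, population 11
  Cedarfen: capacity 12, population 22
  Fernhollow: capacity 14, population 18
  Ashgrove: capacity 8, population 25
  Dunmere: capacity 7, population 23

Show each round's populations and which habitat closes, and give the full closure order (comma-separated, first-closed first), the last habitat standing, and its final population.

Round 1: Ashgrove=25 Briarlake=11 Cedarfen=22 Dunmere=23 Fernhollow=18 Greywater=11 Juniper=10 → close Ashgrove (overflow 17)
  25÷6 = 4 each, +1 to first 1
Round 2: Briarlake=16 Cedarfen=26 Dunmere=27 Fernhollow=22 Greywater=15 Juniper=14 → close Dunmere (overflow 20)
  27÷5 = 5 each, +1 to first 2
Round 3: Briarlake=22 Cedarfen=32 Fernhollow=27 Greywater=20 Juniper=19 → close Cedarfen (overflow 20)
  32÷4 = 8 each, +1 to first 0
Round 4: Briarlake=30 Fernhollow=35 Greywater=28 Juniper=27 → close Fernhollow (overflow 21)
  35÷3 = 11 each, +1 to first 2
Round 5: Briarlake=42 Greywater=40 Juniper=38 → close Greywater (overflow 31)
  40÷2 = 20 each, +1 to first 0
Round 6: Briarlake=62 Juniper=58 → close Juniper (overflow 50)
  58÷1 = 58 each, +1 to first 0

Closure order: Ashgrove, Dunmere, Cedarfen, Fernhollow, Greywater, Juniper
Last habitat: Briarlake with 120 animals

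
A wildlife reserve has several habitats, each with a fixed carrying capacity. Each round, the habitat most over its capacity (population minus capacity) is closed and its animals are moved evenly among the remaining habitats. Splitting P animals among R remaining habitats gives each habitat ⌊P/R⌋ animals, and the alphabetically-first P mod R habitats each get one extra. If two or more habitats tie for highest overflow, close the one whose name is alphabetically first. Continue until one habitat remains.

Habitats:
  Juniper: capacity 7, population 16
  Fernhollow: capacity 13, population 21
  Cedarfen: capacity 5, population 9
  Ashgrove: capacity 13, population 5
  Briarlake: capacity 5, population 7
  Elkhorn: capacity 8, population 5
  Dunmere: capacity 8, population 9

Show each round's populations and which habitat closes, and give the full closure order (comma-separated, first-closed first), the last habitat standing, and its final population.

Round 1: Ashgrove=5 Briarlake=7 Cedarfen=9 Dunmere=9 Elkhorn=5 Fernhollow=21 Juniper=16 → close Juniper (overflow 9)
  16÷6 = 2 each, +1 to first 4
Round 2: Ashgrove=8 Briarlake=10 Cedarfen=12 Dunmere=12 Elkhorn=7 Fernhollow=23 → close Fernhollow (overflow 10)
  23÷5 = 4 each, +1 to first 3
Round 3: Ashgrove=13 Briarlake=15 Cedarfen=17 Dunmere=16 Elkhorn=11 → close Cedarfen (overflow 12)
  17÷4 = 4 each, +1 to first 1
Round 4: Ashgrove=18 Briarlake=19 Dunmere=20 Elkhorn=15 → close Briarlake (overflow 14)
  19÷3 = 6 each, +1 to first 1
Round 5: Ashgrove=25 Dunmere=26 Elkhorn=21 → close Dunmere (overflow 18)
  26÷2 = 13 each, +1 to first 0
Round 6: Ashgrove=38 Elkhorn=34 → close Elkhorn (overflow 26)
  34÷1 = 34 each, +1 to first 0

Closure order: Juniper, Fernhollow, Cedarfen, Briarlake, Dunmere, Elkhorn
Last habitat: Ashgrove with 72 animals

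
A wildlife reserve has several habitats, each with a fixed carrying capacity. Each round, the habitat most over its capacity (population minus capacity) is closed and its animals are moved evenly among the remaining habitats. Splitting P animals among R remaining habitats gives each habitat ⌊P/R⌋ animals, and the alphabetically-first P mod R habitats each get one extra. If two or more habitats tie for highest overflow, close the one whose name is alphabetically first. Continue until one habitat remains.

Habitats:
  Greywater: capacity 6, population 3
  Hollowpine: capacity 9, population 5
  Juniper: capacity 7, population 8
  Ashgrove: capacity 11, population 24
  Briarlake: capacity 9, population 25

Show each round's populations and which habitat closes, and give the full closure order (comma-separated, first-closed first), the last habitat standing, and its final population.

Closure order: Briarlake, Ashgrove, Juniper, Greywater
Last habitat: Hollowpine with 65 animals

Round 1: Ashgrove=24 Briarlake=25 Greywater=3 Hollowpine=5 Juniper=8 → close Briarlake (overflow 16)
  25÷4 = 6 each, +1 to first 1
Round 2: Ashgrove=31 Greywater=9 Hollowpine=11 Juniper=14 → close Ashgrove (overflow 20)
  31÷3 = 10 each, +1 to first 1
Round 3: Greywater=20 Hollowpine=21 Juniper=24 → close Juniper (overflow 17)
  24÷2 = 12 each, +1 to first 0
Round 4: Greywater=32 Hollowpine=33 → close Greywater (overflow 26)
  32÷1 = 32 each, +1 to first 0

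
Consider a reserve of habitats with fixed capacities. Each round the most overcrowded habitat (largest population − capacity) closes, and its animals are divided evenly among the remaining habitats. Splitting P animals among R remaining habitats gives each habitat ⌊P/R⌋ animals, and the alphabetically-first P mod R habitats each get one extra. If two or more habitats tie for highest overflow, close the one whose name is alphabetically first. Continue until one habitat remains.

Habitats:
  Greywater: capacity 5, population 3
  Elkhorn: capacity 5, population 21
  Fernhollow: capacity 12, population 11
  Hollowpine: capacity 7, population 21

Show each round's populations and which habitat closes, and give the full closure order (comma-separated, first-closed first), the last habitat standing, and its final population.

Closure order: Elkhorn, Hollowpine, Fernhollow
Last habitat: Greywater with 56 animals

Round 1: Elkhorn=21 Fernhollow=11 Greywater=3 Hollowpine=21 → close Elkhorn (overflow 16)
  21÷3 = 7 each, +1 to first 0
Round 2: Fernhollow=18 Greywater=10 Hollowpine=28 → close Hollowpine (overflow 21)
  28÷2 = 14 each, +1 to first 0
Round 3: Fernhollow=32 Greywater=24 → close Fernhollow (overflow 20)
  32÷1 = 32 each, +1 to first 0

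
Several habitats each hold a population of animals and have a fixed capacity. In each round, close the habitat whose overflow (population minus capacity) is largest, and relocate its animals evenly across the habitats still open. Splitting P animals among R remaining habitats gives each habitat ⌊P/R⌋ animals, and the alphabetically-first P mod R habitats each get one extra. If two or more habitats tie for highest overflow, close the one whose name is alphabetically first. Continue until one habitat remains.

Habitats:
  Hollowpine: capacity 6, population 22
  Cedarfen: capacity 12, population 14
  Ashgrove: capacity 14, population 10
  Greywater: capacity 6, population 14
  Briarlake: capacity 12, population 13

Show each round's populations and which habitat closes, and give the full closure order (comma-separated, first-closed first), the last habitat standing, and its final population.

Closure order: Hollowpine, Greywater, Briarlake, Cedarfen
Last habitat: Ashgrove with 73 animals

Round 1: Ashgrove=10 Briarlake=13 Cedarfen=14 Greywater=14 Hollowpine=22 → close Hollowpine (overflow 16)
  22÷4 = 5 each, +1 to first 2
Round 2: Ashgrove=16 Briarlake=19 Cedarfen=19 Greywater=19 → close Greywater (overflow 13)
  19÷3 = 6 each, +1 to first 1
Round 3: Ashgrove=23 Briarlake=25 Cedarfen=25 → close Briarlake (overflow 13)
  25÷2 = 12 each, +1 to first 1
Round 4: Ashgrove=36 Cedarfen=37 → close Cedarfen (overflow 25)
  37÷1 = 37 each, +1 to first 0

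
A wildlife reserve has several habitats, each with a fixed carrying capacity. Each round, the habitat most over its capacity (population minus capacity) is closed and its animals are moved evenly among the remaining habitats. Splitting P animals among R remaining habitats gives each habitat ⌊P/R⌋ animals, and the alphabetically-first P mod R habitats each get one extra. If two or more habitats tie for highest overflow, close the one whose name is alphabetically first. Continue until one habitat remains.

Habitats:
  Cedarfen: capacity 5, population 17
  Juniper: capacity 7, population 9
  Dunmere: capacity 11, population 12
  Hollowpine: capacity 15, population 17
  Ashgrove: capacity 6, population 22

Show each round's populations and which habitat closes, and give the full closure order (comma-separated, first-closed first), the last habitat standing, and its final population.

Closure order: Ashgrove, Cedarfen, Dunmere, Hollowpine
Last habitat: Juniper with 77 animals

Round 1: Ashgrove=22 Cedarfen=17 Dunmere=12 Hollowpine=17 Juniper=9 → close Ashgrove (overflow 16)
  22÷4 = 5 each, +1 to first 2
Round 2: Cedarfen=23 Dunmere=18 Hollowpine=22 Juniper=14 → close Cedarfen (overflow 18)
  23÷3 = 7 each, +1 to first 2
Round 3: Dunmere=26 Hollowpine=30 Juniper=21 → close Dunmere (overflow 15)
  26÷2 = 13 each, +1 to first 0
Round 4: Hollowpine=43 Juniper=34 → close Hollowpine (overflow 28)
  43÷1 = 43 each, +1 to first 0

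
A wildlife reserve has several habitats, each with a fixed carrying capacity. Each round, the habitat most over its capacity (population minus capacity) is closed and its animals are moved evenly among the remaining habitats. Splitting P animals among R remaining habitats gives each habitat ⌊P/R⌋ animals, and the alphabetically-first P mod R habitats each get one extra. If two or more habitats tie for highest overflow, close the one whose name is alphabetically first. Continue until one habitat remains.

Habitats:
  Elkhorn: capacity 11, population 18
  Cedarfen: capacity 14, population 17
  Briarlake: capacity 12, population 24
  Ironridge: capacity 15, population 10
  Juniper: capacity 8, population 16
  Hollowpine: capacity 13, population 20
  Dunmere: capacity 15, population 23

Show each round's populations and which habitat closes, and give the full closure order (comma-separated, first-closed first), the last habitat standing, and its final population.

Closure order: Briarlake, Dunmere, Elkhorn, Juniper, Hollowpine, Cedarfen
Last habitat: Ironridge with 128 animals

Round 1: Briarlake=24 Cedarfen=17 Dunmere=23 Elkhorn=18 Hollowpine=20 Ironridge=10 Juniper=16 → close Briarlake (overflow 12)
  24÷6 = 4 each, +1 to first 0
Round 2: Cedarfen=21 Dunmere=27 Elkhorn=22 Hollowpine=24 Ironridge=14 Juniper=20 → close Dunmere (overflow 12)
  27÷5 = 5 each, +1 to first 2
Round 3: Cedarfen=27 Elkhorn=28 Hollowpine=29 Ironridge=19 Juniper=25 → close Elkhorn (overflow 17)
  28÷4 = 7 each, +1 to first 0
Round 4: Cedarfen=34 Hollowpine=36 Ironridge=26 Juniper=32 → close Juniper (overflow 24)
  32÷3 = 10 each, +1 to first 2
Round 5: Cedarfen=45 Hollowpine=47 Ironridge=36 → close Hollowpine (overflow 34)
  47÷2 = 23 each, +1 to first 1
Round 6: Cedarfen=69 Ironridge=59 → close Cedarfen (overflow 55)
  69÷1 = 69 each, +1 to first 0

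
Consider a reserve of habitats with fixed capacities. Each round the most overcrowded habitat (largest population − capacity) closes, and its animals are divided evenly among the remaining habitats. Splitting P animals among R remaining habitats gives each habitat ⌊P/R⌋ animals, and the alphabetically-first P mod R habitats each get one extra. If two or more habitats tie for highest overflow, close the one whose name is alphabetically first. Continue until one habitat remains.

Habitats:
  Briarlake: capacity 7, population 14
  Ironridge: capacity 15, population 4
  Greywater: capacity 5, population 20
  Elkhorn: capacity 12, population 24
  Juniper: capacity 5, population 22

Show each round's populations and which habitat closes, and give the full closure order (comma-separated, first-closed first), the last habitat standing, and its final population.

Round 1: Briarlake=14 Elkhorn=24 Greywater=20 Ironridge=4 Juniper=22 → close Juniper (overflow 17)
  22÷4 = 5 each, +1 to first 2
Round 2: Briarlake=20 Elkhorn=30 Greywater=25 Ironridge=9 → close Greywater (overflow 20)
  25÷3 = 8 each, +1 to first 1
Round 3: Briarlake=29 Elkhorn=38 Ironridge=17 → close Elkhorn (overflow 26)
  38÷2 = 19 each, +1 to first 0
Round 4: Briarlake=48 Ironridge=36 → close Briarlake (overflow 41)
  48÷1 = 48 each, +1 to first 0

Closure order: Juniper, Greywater, Elkhorn, Briarlake
Last habitat: Ironridge with 84 animals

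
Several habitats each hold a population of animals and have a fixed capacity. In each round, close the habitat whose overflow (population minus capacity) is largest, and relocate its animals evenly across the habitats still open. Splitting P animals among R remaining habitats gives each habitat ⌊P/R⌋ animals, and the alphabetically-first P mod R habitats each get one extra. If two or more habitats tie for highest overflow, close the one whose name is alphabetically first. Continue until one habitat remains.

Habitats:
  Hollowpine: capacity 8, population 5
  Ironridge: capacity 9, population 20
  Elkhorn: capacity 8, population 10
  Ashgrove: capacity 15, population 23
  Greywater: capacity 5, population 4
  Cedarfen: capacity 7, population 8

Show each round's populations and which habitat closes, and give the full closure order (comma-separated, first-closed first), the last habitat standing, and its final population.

Closure order: Ironridge, Ashgrove, Elkhorn, Cedarfen, Greywater
Last habitat: Hollowpine with 70 animals

Round 1: Ashgrove=23 Cedarfen=8 Elkhorn=10 Greywater=4 Hollowpine=5 Ironridge=20 → close Ironridge (overflow 11)
  20÷5 = 4 each, +1 to first 0
Round 2: Ashgrove=27 Cedarfen=12 Elkhorn=14 Greywater=8 Hollowpine=9 → close Ashgrove (overflow 12)
  27÷4 = 6 each, +1 to first 3
Round 3: Cedarfen=19 Elkhorn=21 Greywater=15 Hollowpine=15 → close Elkhorn (overflow 13)
  21÷3 = 7 each, +1 to first 0
Round 4: Cedarfen=26 Greywater=22 Hollowpine=22 → close Cedarfen (overflow 19)
  26÷2 = 13 each, +1 to first 0
Round 5: Greywater=35 Hollowpine=35 → close Greywater (overflow 30)
  35÷1 = 35 each, +1 to first 0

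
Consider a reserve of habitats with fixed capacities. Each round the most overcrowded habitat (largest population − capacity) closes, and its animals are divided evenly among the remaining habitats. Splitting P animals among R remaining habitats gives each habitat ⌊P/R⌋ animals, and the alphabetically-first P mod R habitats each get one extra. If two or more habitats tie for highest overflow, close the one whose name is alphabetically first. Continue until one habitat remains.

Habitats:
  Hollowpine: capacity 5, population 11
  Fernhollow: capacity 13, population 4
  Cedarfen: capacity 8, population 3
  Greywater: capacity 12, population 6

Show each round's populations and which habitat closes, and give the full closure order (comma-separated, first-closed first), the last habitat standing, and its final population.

Closure order: Hollowpine, Cedarfen, Greywater
Last habitat: Fernhollow with 24 animals

Round 1: Cedarfen=3 Fernhollow=4 Greywater=6 Hollowpine=11 → close Hollowpine (overflow 6)
  11÷3 = 3 each, +1 to first 2
Round 2: Cedarfen=7 Fernhollow=8 Greywater=9 → close Cedarfen (overflow -1)
  7÷2 = 3 each, +1 to first 1
Round 3: Fernhollow=12 Greywater=12 → close Greywater (overflow 0)
  12÷1 = 12 each, +1 to first 0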